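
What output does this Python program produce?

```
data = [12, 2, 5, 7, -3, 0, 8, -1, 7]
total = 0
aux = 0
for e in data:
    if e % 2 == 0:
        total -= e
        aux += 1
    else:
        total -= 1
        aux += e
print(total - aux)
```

-46

e=12: even, total = 0-12 = -12; aux=1
e=2: even, total = (-12)-2 = -14; aux=2
e=5: not even, total = (-14)-1 = -15; aux=7
e=7: not even, total = (-15)-1 = -16; aux=14
e=-3: not even, total = (-16)-1 = -17; aux=11
e=0: even, total = (-17)-0 = -17; aux=12
e=8: even, total = (-17)-8 = -25; aux=13
e=-1: not even, total = (-25)-1 = -26; aux=12
e=7: not even, total = (-26)-1 = -27; aux=19
total-aux = (-27)-19 = -46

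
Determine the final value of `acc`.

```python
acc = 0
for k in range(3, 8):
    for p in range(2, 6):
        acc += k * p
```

350

k=3,p=2: acc = 0+6 = 6
k=3,p=3: acc = 6+9 = 15
k=3,p=4: acc = 15+12 = 27
k=3,p=5: acc = 27+15 = 42
k=4,p=2: acc = 42+8 = 50
k=4,p=3: acc = 50+12 = 62
k=4,p=4: acc = 62+16 = 78
k=4,p=5: acc = 78+20 = 98
k=5,p=2: acc = 98+10 = 108
k=5,p=3: acc = 108+15 = 123
k=5,p=4: acc = 123+20 = 143
k=5,p=5: acc = 143+25 = 168
k=6,p=2: acc = 168+12 = 180
k=6,p=3: acc = 180+18 = 198
k=6,p=4: acc = 198+24 = 222
k=6,p=5: acc = 222+30 = 252
k=7,p=2: acc = 252+14 = 266
k=7,p=3: acc = 266+21 = 287
k=7,p=4: acc = 287+28 = 315
k=7,p=5: acc = 315+35 = 350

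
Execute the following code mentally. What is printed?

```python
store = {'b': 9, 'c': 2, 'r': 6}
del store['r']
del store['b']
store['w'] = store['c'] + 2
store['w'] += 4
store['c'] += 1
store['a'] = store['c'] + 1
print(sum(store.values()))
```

del 'r' → {'b': 9, 'c': 2}
del 'b' → {'c': 2}
store['w'] = store['c']+2 = 4 → {'c': 2, 'w': 4}
store['w'] = 4+4 = 8 → {'c': 2, 'w': 8}
store['c'] = 2+1 = 3 → {'c': 3, 'w': 8}
store['a'] = store['c']+1 = 4 → {'c': 3, 'w': 8, 'a': 4}
sum of values = 15

15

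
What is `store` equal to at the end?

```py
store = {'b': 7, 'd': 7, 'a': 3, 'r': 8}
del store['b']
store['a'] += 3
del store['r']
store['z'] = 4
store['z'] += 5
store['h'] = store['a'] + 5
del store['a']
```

{'d': 7, 'z': 9, 'h': 11}

del 'b' → {'d': 7, 'a': 3, 'r': 8}
store['a'] = 3+3 = 6 → {'d': 7, 'a': 6, 'r': 8}
del 'r' → {'d': 7, 'a': 6}
store['z'] = 4 → {'d': 7, 'a': 6, 'z': 4}
store['z'] = 4+5 = 9 → {'d': 7, 'a': 6, 'z': 9}
store['h'] = store['a']+5 = 11 → {'d': 7, 'a': 6, 'z': 9, 'h': 11}
del 'a' → {'d': 7, 'z': 9, 'h': 11}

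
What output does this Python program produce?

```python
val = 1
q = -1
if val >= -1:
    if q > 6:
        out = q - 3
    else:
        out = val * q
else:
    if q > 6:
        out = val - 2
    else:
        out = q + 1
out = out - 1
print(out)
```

-2

val=1, q=-1
val >= -1 is True; q > 6 is False
→ out = val * q = -1
out = (-1)-1 = -2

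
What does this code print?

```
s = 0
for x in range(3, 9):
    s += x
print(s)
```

33

x=3: s = 0+3 = 3
x=4: s = 3+4 = 7
x=5: s = 7+5 = 12
x=6: s = 12+6 = 18
x=7: s = 18+7 = 25
x=8: s = 25+8 = 33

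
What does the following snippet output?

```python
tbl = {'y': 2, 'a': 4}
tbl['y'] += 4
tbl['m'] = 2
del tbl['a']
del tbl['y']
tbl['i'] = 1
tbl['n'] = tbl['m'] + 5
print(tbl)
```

{'m': 2, 'i': 1, 'n': 7}

tbl['y'] = 2+4 = 6 → {'y': 6, 'a': 4}
tbl['m'] = 2 → {'y': 6, 'a': 4, 'm': 2}
del 'a' → {'y': 6, 'm': 2}
del 'y' → {'m': 2}
tbl['i'] = 1 → {'m': 2, 'i': 1}
tbl['n'] = tbl['m']+5 = 7 → {'m': 2, 'i': 1, 'n': 7}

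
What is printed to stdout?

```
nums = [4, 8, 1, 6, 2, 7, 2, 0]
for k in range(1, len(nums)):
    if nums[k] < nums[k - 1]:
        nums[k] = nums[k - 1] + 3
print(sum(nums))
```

123

k=1: 8>=4, unchanged → [4, 8, 1, 6, 2, 7, 2, 0]
k=2: 1<8, nums[2] = 8+3 = 11 → [4, 8, 11, 6, 2, 7, 2, 0]
k=3: 6<11, nums[3] = 11+3 = 14 → [4, 8, 11, 14, 2, 7, 2, 0]
k=4: 2<14, nums[4] = 14+3 = 17 → [4, 8, 11, 14, 17, 7, 2, 0]
k=5: 7<17, nums[5] = 17+3 = 20 → [4, 8, 11, 14, 17, 20, 2, 0]
k=6: 2<20, nums[6] = 20+3 = 23 → [4, 8, 11, 14, 17, 20, 23, 0]
k=7: 0<23, nums[7] = 23+3 = 26 → [4, 8, 11, 14, 17, 20, 23, 26]
sum = 123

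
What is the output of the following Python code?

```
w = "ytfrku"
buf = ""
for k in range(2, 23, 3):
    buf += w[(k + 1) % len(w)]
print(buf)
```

k=2: add w[3]='r' → 'r'
k=5: add w[0]='y' → 'ry'
k=8: add w[3]='r' → 'ryr'
k=11: add w[0]='y' → 'ryry'
k=14: add w[3]='r' → 'ryryr'
k=17: add w[0]='y' → 'ryryry'
k=20: add w[3]='r' → 'ryryryr'

ryryryr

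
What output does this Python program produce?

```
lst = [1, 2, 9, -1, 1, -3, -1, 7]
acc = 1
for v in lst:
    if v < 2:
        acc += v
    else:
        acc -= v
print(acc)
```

v=1: <2, acc = 1+1 = 2
v=2: not <2, acc = 2-2 = 0
v=9: not <2, acc = 0-9 = -9
v=-1: <2, acc = (-9)+(-1) = -10
v=1: <2, acc = (-10)+1 = -9
v=-3: <2, acc = (-9)+(-3) = -12
v=-1: <2, acc = (-12)+(-1) = -13
v=7: not <2, acc = (-13)-7 = -20

-20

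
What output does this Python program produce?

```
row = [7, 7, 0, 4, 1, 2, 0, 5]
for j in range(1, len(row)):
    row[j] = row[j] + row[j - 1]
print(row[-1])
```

j=1: row[1] = 7+7 = 14 → [7, 14, 0, 4, 1, 2, 0, 5]
j=2: row[2] = 0+14 = 14 → [7, 14, 14, 4, 1, 2, 0, 5]
j=3: row[3] = 4+14 = 18 → [7, 14, 14, 18, 1, 2, 0, 5]
j=4: row[4] = 1+18 = 19 → [7, 14, 14, 18, 19, 2, 0, 5]
j=5: row[5] = 2+19 = 21 → [7, 14, 14, 18, 19, 21, 0, 5]
j=6: row[6] = 0+21 = 21 → [7, 14, 14, 18, 19, 21, 21, 5]
j=7: row[7] = 5+21 = 26 → [7, 14, 14, 18, 19, 21, 21, 26]

26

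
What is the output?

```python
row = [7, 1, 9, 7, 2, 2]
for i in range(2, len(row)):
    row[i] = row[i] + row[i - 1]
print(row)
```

i=2: row[2] = 9+1 = 10 → [7, 1, 10, 7, 2, 2]
i=3: row[3] = 7+10 = 17 → [7, 1, 10, 17, 2, 2]
i=4: row[4] = 2+17 = 19 → [7, 1, 10, 17, 19, 2]
i=5: row[5] = 2+19 = 21 → [7, 1, 10, 17, 19, 21]

[7, 1, 10, 17, 19, 21]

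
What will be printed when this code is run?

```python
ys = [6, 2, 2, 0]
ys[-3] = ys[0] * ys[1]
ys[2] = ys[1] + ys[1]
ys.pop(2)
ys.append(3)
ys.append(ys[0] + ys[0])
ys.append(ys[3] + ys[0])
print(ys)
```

ys[-3] = ys[0]*ys[1] = 6*2 = 12 → [6, 12, 2, 0]
ys[2] = ys[1]+ys[1] = 12+12 = 24 → [6, 12, 24, 0]
pop(2) removes 24 → [6, 12, 0]
append 3 → [6, 12, 0, 3]
append ys[0]+ys[0] = 6+6 = 12 → [6, 12, 0, 3, 12]
append ys[3]+ys[0] = 3+6 = 9 → [6, 12, 0, 3, 12, 9]

[6, 12, 0, 3, 12, 9]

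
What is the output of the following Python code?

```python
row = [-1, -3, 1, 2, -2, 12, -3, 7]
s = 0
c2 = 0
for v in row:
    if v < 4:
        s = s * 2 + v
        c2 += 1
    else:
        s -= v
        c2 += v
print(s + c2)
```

-77

v=-1: <4, s = 0*2+(-1) = -1; c2=1
v=-3: <4, s = (-1)*2+(-3) = -5; c2=2
v=1: <4, s = (-5)*2+1 = -9; c2=3
v=2: <4, s = (-9)*2+2 = -16; c2=4
v=-2: <4, s = (-16)*2+(-2) = -34; c2=5
v=12: not <4, s = (-34)-12 = -46; c2=17
v=-3: <4, s = (-46)*2+(-3) = -95; c2=18
v=7: not <4, s = (-95)-7 = -102; c2=25
s+c2 = (-102)+25 = -77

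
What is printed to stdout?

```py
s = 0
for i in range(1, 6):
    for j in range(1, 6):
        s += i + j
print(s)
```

i=1,j=1: s = 0+2 = 2
i=1,j=2: s = 2+3 = 5
i=1,j=3: s = 5+4 = 9
i=1,j=4: s = 9+5 = 14
i=1,j=5: s = 14+6 = 20
i=2,j=1: s = 20+3 = 23
i=2,j=2: s = 23+4 = 27
i=2,j=3: s = 27+5 = 32
i=2,j=4: s = 32+6 = 38
i=2,j=5: s = 38+7 = 45
i=3,j=1: s = 45+4 = 49
i=3,j=2: s = 49+5 = 54
i=3,j=3: s = 54+6 = 60
i=3,j=4: s = 60+7 = 67
i=3,j=5: s = 67+8 = 75
i=4,j=1: s = 75+5 = 80
i=4,j=2: s = 80+6 = 86
i=4,j=3: s = 86+7 = 93
i=4,j=4: s = 93+8 = 101
i=4,j=5: s = 101+9 = 110
i=5,j=1: s = 110+6 = 116
i=5,j=2: s = 116+7 = 123
i=5,j=3: s = 123+8 = 131
i=5,j=4: s = 131+9 = 140
i=5,j=5: s = 140+10 = 150

150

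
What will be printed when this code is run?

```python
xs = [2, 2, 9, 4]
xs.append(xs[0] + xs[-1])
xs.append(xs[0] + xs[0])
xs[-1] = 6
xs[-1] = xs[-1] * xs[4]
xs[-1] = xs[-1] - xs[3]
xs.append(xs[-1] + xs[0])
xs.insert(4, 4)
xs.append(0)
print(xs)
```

[2, 2, 9, 4, 4, 6, 32, 34, 0]

append xs[0]+xs[-1] = 2+4 = 6 → [2, 2, 9, 4, 6]
append xs[0]+xs[0] = 2+2 = 4 → [2, 2, 9, 4, 6, 4]
xs[-1] = 6 → [2, 2, 9, 4, 6, 6]
xs[-1] = xs[-1]*xs[4] = 6*6 = 36 → [2, 2, 9, 4, 6, 36]
xs[-1] = xs[-1]-xs[3] = 36-4 = 32 → [2, 2, 9, 4, 6, 32]
append xs[-1]+xs[0] = 32+2 = 34 → [2, 2, 9, 4, 6, 32, 34]
insert 4 at 4 → [2, 2, 9, 4, 4, 6, 32, 34]
append 0 → [2, 2, 9, 4, 4, 6, 32, 34, 0]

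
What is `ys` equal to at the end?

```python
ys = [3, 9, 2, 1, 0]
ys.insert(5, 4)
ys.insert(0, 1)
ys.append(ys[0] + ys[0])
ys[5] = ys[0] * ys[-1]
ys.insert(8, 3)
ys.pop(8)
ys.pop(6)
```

[1, 3, 9, 2, 1, 2, 2]

insert 4 at 5 → [3, 9, 2, 1, 0, 4]
insert 1 at 0 → [1, 3, 9, 2, 1, 0, 4]
append ys[0]+ys[0] = 1+1 = 2 → [1, 3, 9, 2, 1, 0, 4, 2]
ys[5] = ys[0]*ys[-1] = 1*2 = 2 → [1, 3, 9, 2, 1, 2, 4, 2]
insert 3 at 8 → [1, 3, 9, 2, 1, 2, 4, 2, 3]
pop(8) removes 3 → [1, 3, 9, 2, 1, 2, 4, 2]
pop(6) removes 4 → [1, 3, 9, 2, 1, 2, 2]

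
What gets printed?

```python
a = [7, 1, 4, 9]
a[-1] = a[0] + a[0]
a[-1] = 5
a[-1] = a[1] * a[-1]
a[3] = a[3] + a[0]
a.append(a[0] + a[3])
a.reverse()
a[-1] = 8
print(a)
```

[19, 12, 4, 1, 8]

a[-1] = a[0]+a[0] = 7+7 = 14 → [7, 1, 4, 14]
a[-1] = 5 → [7, 1, 4, 5]
a[-1] = a[1]*a[-1] = 1*5 = 5 → [7, 1, 4, 5]
a[3] = a[3]+a[0] = 5+7 = 12 → [7, 1, 4, 12]
append a[0]+a[3] = 7+12 = 19 → [7, 1, 4, 12, 19]
reverse → [19, 12, 4, 1, 7]
a[-1] = 8 → [19, 12, 4, 1, 8]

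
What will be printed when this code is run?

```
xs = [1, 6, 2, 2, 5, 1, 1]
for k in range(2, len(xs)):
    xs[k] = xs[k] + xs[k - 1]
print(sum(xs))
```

k=2: xs[2] = 2+6 = 8 → [1, 6, 8, 2, 5, 1, 1]
k=3: xs[3] = 2+8 = 10 → [1, 6, 8, 10, 5, 1, 1]
k=4: xs[4] = 5+10 = 15 → [1, 6, 8, 10, 15, 1, 1]
k=5: xs[5] = 1+15 = 16 → [1, 6, 8, 10, 15, 16, 1]
k=6: xs[6] = 1+16 = 17 → [1, 6, 8, 10, 15, 16, 17]
sum = 73

73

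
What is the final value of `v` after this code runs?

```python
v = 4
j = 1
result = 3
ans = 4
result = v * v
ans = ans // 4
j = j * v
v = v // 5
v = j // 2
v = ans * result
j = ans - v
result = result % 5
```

result = 4*4 = 16
ans = 4//4 = 1
j = 1*4 = 4
v = 4//5 = 0
v = 4//2 = 2
v = 1*16 = 16
j = 1-16 = -15
result = 16%5 = 1

16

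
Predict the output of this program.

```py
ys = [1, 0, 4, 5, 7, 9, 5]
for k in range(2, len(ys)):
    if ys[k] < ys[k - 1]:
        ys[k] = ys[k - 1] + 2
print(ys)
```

[1, 0, 4, 5, 7, 9, 11]

k=2: 4>=0, unchanged → [1, 0, 4, 5, 7, 9, 5]
k=3: 5>=4, unchanged → [1, 0, 4, 5, 7, 9, 5]
k=4: 7>=5, unchanged → [1, 0, 4, 5, 7, 9, 5]
k=5: 9>=7, unchanged → [1, 0, 4, 5, 7, 9, 5]
k=6: 5<9, ys[6] = 9+2 = 11 → [1, 0, 4, 5, 7, 9, 11]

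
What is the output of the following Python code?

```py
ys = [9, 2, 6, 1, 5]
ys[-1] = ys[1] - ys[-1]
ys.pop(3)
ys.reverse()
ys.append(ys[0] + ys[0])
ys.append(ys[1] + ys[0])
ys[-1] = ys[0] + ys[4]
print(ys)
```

[-3, 6, 2, 9, -6, -9]

ys[-1] = ys[1]-ys[-1] = 2-5 = -3 → [9, 2, 6, 1, -3]
pop(3) removes 1 → [9, 2, 6, -3]
reverse → [-3, 6, 2, 9]
append ys[0]+ys[0] = (-3)+(-3) = -6 → [-3, 6, 2, 9, -6]
append ys[1]+ys[0] = 6+(-3) = 3 → [-3, 6, 2, 9, -6, 3]
ys[-1] = ys[0]+ys[4] = (-3)+(-6) = -9 → [-3, 6, 2, 9, -6, -9]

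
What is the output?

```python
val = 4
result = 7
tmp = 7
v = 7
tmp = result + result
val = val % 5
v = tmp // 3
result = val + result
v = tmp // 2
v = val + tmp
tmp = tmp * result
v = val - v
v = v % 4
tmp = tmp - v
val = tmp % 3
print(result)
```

11

tmp = 7+7 = 14
val = 4%5 = 4
v = 14//3 = 4
result = 4+7 = 11
v = 14//2 = 7
v = 4+14 = 18
tmp = 14*11 = 154
v = 4-18 = -14
v = (-14)%4 = 2
tmp = 154-2 = 152
val = 152%3 = 2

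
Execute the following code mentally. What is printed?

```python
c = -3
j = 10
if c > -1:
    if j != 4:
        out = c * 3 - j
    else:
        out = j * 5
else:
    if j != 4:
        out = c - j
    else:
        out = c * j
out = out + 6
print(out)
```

-7

c=-3, j=10
c > -1 is False; j != 4 is True
→ out = c - j = -13
out = (-13)+6 = -7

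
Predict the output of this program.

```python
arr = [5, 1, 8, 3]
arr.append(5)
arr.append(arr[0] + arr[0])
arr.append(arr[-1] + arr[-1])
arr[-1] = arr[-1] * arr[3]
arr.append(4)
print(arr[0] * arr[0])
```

25

append 5 → [5, 1, 8, 3, 5]
append arr[0]+arr[0] = 5+5 = 10 → [5, 1, 8, 3, 5, 10]
append arr[-1]+arr[-1] = 10+10 = 20 → [5, 1, 8, 3, 5, 10, 20]
arr[-1] = arr[-1]*arr[3] = 20*3 = 60 → [5, 1, 8, 3, 5, 10, 60]
append 4 → [5, 1, 8, 3, 5, 10, 60, 4]
arr[0]*arr[0] = 5*5 = 25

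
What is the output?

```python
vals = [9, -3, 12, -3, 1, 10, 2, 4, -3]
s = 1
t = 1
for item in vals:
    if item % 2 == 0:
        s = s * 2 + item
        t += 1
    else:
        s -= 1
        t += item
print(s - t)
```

105

item=9: not even, s = 1-1 = 0; t=10
item=-3: not even, s = 0-1 = -1; t=7
item=12: even, s = (-1)*2+12 = 10; t=8
item=-3: not even, s = 10-1 = 9; t=5
item=1: not even, s = 9-1 = 8; t=6
item=10: even, s = 8*2+10 = 26; t=7
item=2: even, s = 26*2+2 = 54; t=8
item=4: even, s = 54*2+4 = 112; t=9
item=-3: not even, s = 112-1 = 111; t=6
s-t = 111-6 = 105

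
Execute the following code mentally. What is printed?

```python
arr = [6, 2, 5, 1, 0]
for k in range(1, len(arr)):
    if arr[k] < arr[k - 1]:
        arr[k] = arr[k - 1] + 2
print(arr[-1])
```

14

k=1: 2<6, arr[1] = 6+2 = 8 → [6, 8, 5, 1, 0]
k=2: 5<8, arr[2] = 8+2 = 10 → [6, 8, 10, 1, 0]
k=3: 1<10, arr[3] = 10+2 = 12 → [6, 8, 10, 12, 0]
k=4: 0<12, arr[4] = 12+2 = 14 → [6, 8, 10, 12, 14]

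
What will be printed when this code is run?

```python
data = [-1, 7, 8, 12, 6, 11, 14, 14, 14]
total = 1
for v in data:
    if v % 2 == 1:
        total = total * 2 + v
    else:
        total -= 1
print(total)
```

v=-1: odd, total = 1*2+(-1) = 1
v=7: odd, total = 1*2+7 = 9
v=8: not odd, total = 9-1 = 8
v=12: not odd, total = 8-1 = 7
v=6: not odd, total = 7-1 = 6
v=11: odd, total = 6*2+11 = 23
v=14: not odd, total = 23-1 = 22
v=14: not odd, total = 22-1 = 21
v=14: not odd, total = 21-1 = 20

20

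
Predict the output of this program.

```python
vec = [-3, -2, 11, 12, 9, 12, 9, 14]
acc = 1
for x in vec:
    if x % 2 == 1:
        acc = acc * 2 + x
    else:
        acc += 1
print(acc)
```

x=-3: odd, acc = 1*2+(-3) = -1
x=-2: not odd, acc = (-1)+1 = 0
x=11: odd, acc = 0*2+11 = 11
x=12: not odd, acc = 11+1 = 12
x=9: odd, acc = 12*2+9 = 33
x=12: not odd, acc = 33+1 = 34
x=9: odd, acc = 34*2+9 = 77
x=14: not odd, acc = 77+1 = 78

78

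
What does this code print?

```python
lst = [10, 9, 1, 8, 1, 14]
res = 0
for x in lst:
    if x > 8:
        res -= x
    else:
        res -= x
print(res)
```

-43

x=10: >8, res = 0-10 = -10
x=9: >8, res = (-10)-9 = -19
x=1: not >8, res = (-19)-1 = -20
x=8: not >8, res = (-20)-8 = -28
x=1: not >8, res = (-28)-1 = -29
x=14: >8, res = (-29)-14 = -43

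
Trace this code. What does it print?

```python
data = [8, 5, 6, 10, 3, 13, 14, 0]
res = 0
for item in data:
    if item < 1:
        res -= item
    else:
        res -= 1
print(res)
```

-7

item=8: not <1, res = 0-1 = -1
item=5: not <1, res = (-1)-1 = -2
item=6: not <1, res = (-2)-1 = -3
item=10: not <1, res = (-3)-1 = -4
item=3: not <1, res = (-4)-1 = -5
item=13: not <1, res = (-5)-1 = -6
item=14: not <1, res = (-6)-1 = -7
item=0: <1, res = (-7)-0 = -7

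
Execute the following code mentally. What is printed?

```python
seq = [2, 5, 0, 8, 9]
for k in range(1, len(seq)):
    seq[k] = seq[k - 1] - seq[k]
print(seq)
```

[2, -3, -3, -11, -20]

k=1: seq[1] = 2-5 = -3 → [2, -3, 0, 8, 9]
k=2: seq[2] = (-3)-0 = -3 → [2, -3, -3, 8, 9]
k=3: seq[3] = (-3)-8 = -11 → [2, -3, -3, -11, 9]
k=4: seq[4] = (-11)-9 = -20 → [2, -3, -3, -11, -20]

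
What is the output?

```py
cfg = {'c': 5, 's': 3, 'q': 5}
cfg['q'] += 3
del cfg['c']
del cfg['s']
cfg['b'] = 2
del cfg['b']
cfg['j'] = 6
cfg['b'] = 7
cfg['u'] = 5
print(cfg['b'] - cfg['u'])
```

cfg['q'] = 5+3 = 8 → {'c': 5, 's': 3, 'q': 8}
del 'c' → {'s': 3, 'q': 8}
del 's' → {'q': 8}
cfg['b'] = 2 → {'q': 8, 'b': 2}
del 'b' → {'q': 8}
cfg['j'] = 6 → {'q': 8, 'j': 6}
cfg['b'] = 7 → {'q': 8, 'j': 6, 'b': 7}
cfg['u'] = 5 → {'q': 8, 'j': 6, 'b': 7, 'u': 5}
cfg['b']-cfg['u'] = 7-5 = 2

2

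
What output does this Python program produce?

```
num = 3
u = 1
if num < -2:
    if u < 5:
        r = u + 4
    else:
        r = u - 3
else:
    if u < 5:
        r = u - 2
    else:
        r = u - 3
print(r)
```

num=3, u=1
num < -2 is False; u < 5 is True
→ r = u - 2 = -1

-1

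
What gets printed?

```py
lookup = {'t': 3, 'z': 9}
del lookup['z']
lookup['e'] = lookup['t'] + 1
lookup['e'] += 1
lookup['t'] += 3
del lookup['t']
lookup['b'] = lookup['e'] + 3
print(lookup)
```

del 'z' → {'t': 3}
lookup['e'] = lookup['t']+1 = 4 → {'t': 3, 'e': 4}
lookup['e'] = 4+1 = 5 → {'t': 3, 'e': 5}
lookup['t'] = 3+3 = 6 → {'t': 6, 'e': 5}
del 't' → {'e': 5}
lookup['b'] = lookup['e']+3 = 8 → {'e': 5, 'b': 8}

{'e': 5, 'b': 8}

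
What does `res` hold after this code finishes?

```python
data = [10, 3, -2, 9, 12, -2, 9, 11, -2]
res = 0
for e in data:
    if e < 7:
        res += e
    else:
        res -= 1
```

e=10: not <7, res = 0-1 = -1
e=3: <7, res = (-1)+3 = 2
e=-2: <7, res = 2+(-2) = 0
e=9: not <7, res = 0-1 = -1
e=12: not <7, res = (-1)-1 = -2
e=-2: <7, res = (-2)+(-2) = -4
e=9: not <7, res = (-4)-1 = -5
e=11: not <7, res = (-5)-1 = -6
e=-2: <7, res = (-6)+(-2) = -8

-8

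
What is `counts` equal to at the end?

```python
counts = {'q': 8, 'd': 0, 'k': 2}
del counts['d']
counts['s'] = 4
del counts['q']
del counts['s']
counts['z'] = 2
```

{'k': 2, 'z': 2}

del 'd' → {'q': 8, 'k': 2}
counts['s'] = 4 → {'q': 8, 'k': 2, 's': 4}
del 'q' → {'k': 2, 's': 4}
del 's' → {'k': 2}
counts['z'] = 2 → {'k': 2, 'z': 2}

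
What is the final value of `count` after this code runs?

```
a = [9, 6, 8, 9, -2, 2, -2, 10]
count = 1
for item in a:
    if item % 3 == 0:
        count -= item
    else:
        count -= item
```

-39

item=9: %3==0, count = 1-9 = -8
item=6: %3==0, count = (-8)-6 = -14
item=8: not %3==0, count = (-14)-8 = -22
item=9: %3==0, count = (-22)-9 = -31
item=-2: not %3==0, count = (-31)-(-2) = -29
item=2: not %3==0, count = (-29)-2 = -31
item=-2: not %3==0, count = (-31)-(-2) = -29
item=10: not %3==0, count = (-29)-10 = -39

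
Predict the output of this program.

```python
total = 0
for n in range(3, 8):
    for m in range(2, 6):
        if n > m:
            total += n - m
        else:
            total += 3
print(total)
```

52

n=3,m=2: 3>2, total = 0+1 = 1
n=3,m=3: not 3>3, total = 1+3 = 4
n=3,m=4: not 3>4, total = 4+3 = 7
n=3,m=5: not 3>5, total = 7+3 = 10
n=4,m=2: 4>2, total = 10+2 = 12
n=4,m=3: 4>3, total = 12+1 = 13
n=4,m=4: not 4>4, total = 13+3 = 16
n=4,m=5: not 4>5, total = 16+3 = 19
n=5,m=2: 5>2, total = 19+3 = 22
n=5,m=3: 5>3, total = 22+2 = 24
n=5,m=4: 5>4, total = 24+1 = 25
n=5,m=5: not 5>5, total = 25+3 = 28
n=6,m=2: 6>2, total = 28+4 = 32
n=6,m=3: 6>3, total = 32+3 = 35
n=6,m=4: 6>4, total = 35+2 = 37
n=6,m=5: 6>5, total = 37+1 = 38
n=7,m=2: 7>2, total = 38+5 = 43
n=7,m=3: 7>3, total = 43+4 = 47
n=7,m=4: 7>4, total = 47+3 = 50
n=7,m=5: 7>5, total = 50+2 = 52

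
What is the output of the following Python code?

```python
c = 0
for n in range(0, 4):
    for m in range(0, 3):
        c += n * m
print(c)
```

18

n=0,m=0: c = 0+0 = 0
n=0,m=1: c = 0+0 = 0
n=0,m=2: c = 0+0 = 0
n=1,m=0: c = 0+0 = 0
n=1,m=1: c = 0+1 = 1
n=1,m=2: c = 1+2 = 3
n=2,m=0: c = 3+0 = 3
n=2,m=1: c = 3+2 = 5
n=2,m=2: c = 5+4 = 9
n=3,m=0: c = 9+0 = 9
n=3,m=1: c = 9+3 = 12
n=3,m=2: c = 12+6 = 18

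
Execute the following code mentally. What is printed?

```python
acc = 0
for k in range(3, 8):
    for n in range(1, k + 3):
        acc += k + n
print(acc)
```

k=3,n=1: acc = 0+4 = 4
k=3,n=2: acc = 4+5 = 9
k=3,n=3: acc = 9+6 = 15
k=3,n=4: acc = 15+7 = 22
k=3,n=5: acc = 22+8 = 30
k=4,n=1: acc = 30+5 = 35
k=4,n=2: acc = 35+6 = 41
k=4,n=3: acc = 41+7 = 48
k=4,n=4: acc = 48+8 = 56
k=4,n=5: acc = 56+9 = 65
k=4,n=6: acc = 65+10 = 75
k=5,n=1: acc = 75+6 = 81
k=5,n=2: acc = 81+7 = 88
k=5,n=3: acc = 88+8 = 96
k=5,n=4: acc = 96+9 = 105
k=5,n=5: acc = 105+10 = 115
k=5,n=6: acc = 115+11 = 126
k=5,n=7: acc = 126+12 = 138
k=6,n=1: acc = 138+7 = 145
k=6,n=2: acc = 145+8 = 153
k=6,n=3: acc = 153+9 = 162
k=6,n=4: acc = 162+10 = 172
k=6,n=5: acc = 172+11 = 183
k=6,n=6: acc = 183+12 = 195
k=6,n=7: acc = 195+13 = 208
k=6,n=8: acc = 208+14 = 222
k=7,n=1: acc = 222+8 = 230
k=7,n=2: acc = 230+9 = 239
k=7,n=3: acc = 239+10 = 249
k=7,n=4: acc = 249+11 = 260
k=7,n=5: acc = 260+12 = 272
k=7,n=6: acc = 272+13 = 285
k=7,n=7: acc = 285+14 = 299
k=7,n=8: acc = 299+15 = 314
k=7,n=9: acc = 314+16 = 330

330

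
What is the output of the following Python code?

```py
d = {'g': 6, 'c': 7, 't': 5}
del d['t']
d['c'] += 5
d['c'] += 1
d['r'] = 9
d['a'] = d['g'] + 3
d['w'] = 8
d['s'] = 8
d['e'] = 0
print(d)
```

{'g': 6, 'c': 13, 'r': 9, 'a': 9, 'w': 8, 's': 8, 'e': 0}

del 't' → {'g': 6, 'c': 7}
d['c'] = 7+5 = 12 → {'g': 6, 'c': 12}
d['c'] = 12+1 = 13 → {'g': 6, 'c': 13}
d['r'] = 9 → {'g': 6, 'c': 13, 'r': 9}
d['a'] = d['g']+3 = 9 → {'g': 6, 'c': 13, 'r': 9, 'a': 9}
d['w'] = 8 → {'g': 6, 'c': 13, 'r': 9, 'a': 9, 'w': 8}
d['s'] = 8 → {'g': 6, 'c': 13, 'r': 9, 'a': 9, 'w': 8, 's': 8}
d['e'] = 0 → {'g': 6, 'c': 13, 'r': 9, 'a': 9, 'w': 8, 's': 8, 'e': 0}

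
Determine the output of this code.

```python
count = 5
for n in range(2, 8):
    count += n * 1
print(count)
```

n=2: count = 5+2*1 = 7
n=3: count = 7+3*1 = 10
n=4: count = 10+4*1 = 14
n=5: count = 14+5*1 = 19
n=6: count = 19+6*1 = 25
n=7: count = 25+7*1 = 32

32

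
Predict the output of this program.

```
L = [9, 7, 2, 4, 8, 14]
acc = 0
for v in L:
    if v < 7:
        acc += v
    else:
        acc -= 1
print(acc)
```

2

v=9: not <7, acc = 0-1 = -1
v=7: not <7, acc = (-1)-1 = -2
v=2: <7, acc = (-2)+2 = 0
v=4: <7, acc = 0+4 = 4
v=8: not <7, acc = 4-1 = 3
v=14: not <7, acc = 3-1 = 2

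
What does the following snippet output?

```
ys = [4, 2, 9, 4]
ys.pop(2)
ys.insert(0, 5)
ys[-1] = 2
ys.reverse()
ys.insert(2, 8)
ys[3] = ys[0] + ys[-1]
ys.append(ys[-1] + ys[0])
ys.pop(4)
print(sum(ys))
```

26

pop(2) removes 9 → [4, 2, 4]
insert 5 at 0 → [5, 4, 2, 4]
ys[-1] = 2 → [5, 4, 2, 2]
reverse → [2, 2, 4, 5]
insert 8 at 2 → [2, 2, 8, 4, 5]
ys[3] = ys[0]+ys[-1] = 2+5 = 7 → [2, 2, 8, 7, 5]
append ys[-1]+ys[0] = 5+2 = 7 → [2, 2, 8, 7, 5, 7]
pop(4) removes 5 → [2, 2, 8, 7, 7]
sum = 26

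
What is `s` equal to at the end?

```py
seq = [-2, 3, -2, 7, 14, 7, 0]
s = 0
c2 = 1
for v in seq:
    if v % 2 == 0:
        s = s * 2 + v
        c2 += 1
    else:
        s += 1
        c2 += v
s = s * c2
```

v=-2: even, s = 0*2+(-2) = -2; c2=2
v=3: not even, s = (-2)+1 = -1; c2=5
v=-2: even, s = (-1)*2+(-2) = -4; c2=6
v=7: not even, s = (-4)+1 = -3; c2=13
v=14: even, s = (-3)*2+14 = 8; c2=14
v=7: not even, s = 8+1 = 9; c2=21
v=0: even, s = 9*2+0 = 18; c2=22
s*c2 = 18*22 = 396

396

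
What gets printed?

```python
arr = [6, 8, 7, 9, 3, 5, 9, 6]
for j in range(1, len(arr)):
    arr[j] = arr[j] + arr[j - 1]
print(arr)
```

[6, 14, 21, 30, 33, 38, 47, 53]

j=1: arr[1] = 8+6 = 14 → [6, 14, 7, 9, 3, 5, 9, 6]
j=2: arr[2] = 7+14 = 21 → [6, 14, 21, 9, 3, 5, 9, 6]
j=3: arr[3] = 9+21 = 30 → [6, 14, 21, 30, 3, 5, 9, 6]
j=4: arr[4] = 3+30 = 33 → [6, 14, 21, 30, 33, 5, 9, 6]
j=5: arr[5] = 5+33 = 38 → [6, 14, 21, 30, 33, 38, 9, 6]
j=6: arr[6] = 9+38 = 47 → [6, 14, 21, 30, 33, 38, 47, 6]
j=7: arr[7] = 6+47 = 53 → [6, 14, 21, 30, 33, 38, 47, 53]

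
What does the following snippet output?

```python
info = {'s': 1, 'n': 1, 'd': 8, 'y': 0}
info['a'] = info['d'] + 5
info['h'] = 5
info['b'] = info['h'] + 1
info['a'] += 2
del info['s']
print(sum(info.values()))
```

info['a'] = info['d']+5 = 13 → {'s': 1, 'n': 1, 'd': 8, 'y': 0, 'a': 13}
info['h'] = 5 → {'s': 1, 'n': 1, 'd': 8, 'y': 0, 'a': 13, 'h': 5}
info['b'] = info['h']+1 = 6 → {'s': 1, 'n': 1, 'd': 8, 'y': 0, 'a': 13, 'h': 5, 'b': 6}
info['a'] = 13+2 = 15 → {'s': 1, 'n': 1, 'd': 8, 'y': 0, 'a': 15, 'h': 5, 'b': 6}
del 's' → {'n': 1, 'd': 8, 'y': 0, 'a': 15, 'h': 5, 'b': 6}
sum of values = 35

35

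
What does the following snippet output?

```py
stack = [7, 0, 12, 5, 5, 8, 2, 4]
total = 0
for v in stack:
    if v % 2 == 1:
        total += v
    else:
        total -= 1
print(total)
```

v=7: odd, total = 0+7 = 7
v=0: not odd, total = 7-1 = 6
v=12: not odd, total = 6-1 = 5
v=5: odd, total = 5+5 = 10
v=5: odd, total = 10+5 = 15
v=8: not odd, total = 15-1 = 14
v=2: not odd, total = 14-1 = 13
v=4: not odd, total = 13-1 = 12

12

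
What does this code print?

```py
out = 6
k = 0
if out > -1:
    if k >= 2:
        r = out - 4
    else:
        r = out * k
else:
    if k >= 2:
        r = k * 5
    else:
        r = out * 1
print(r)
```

out=6, k=0
out > -1 is True; k >= 2 is False
→ r = out * k = 0

0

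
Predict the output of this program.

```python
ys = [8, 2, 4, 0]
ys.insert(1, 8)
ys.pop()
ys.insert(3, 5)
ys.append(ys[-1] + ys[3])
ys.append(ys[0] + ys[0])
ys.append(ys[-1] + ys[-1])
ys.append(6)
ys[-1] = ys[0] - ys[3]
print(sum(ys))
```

insert 8 at 1 → [8, 8, 2, 4, 0]
pop() removes 0 → [8, 8, 2, 4]
insert 5 at 3 → [8, 8, 2, 5, 4]
append ys[-1]+ys[3] = 4+5 = 9 → [8, 8, 2, 5, 4, 9]
append ys[0]+ys[0] = 8+8 = 16 → [8, 8, 2, 5, 4, 9, 16]
append ys[-1]+ys[-1] = 16+16 = 32 → [8, 8, 2, 5, 4, 9, 16, 32]
append 6 → [8, 8, 2, 5, 4, 9, 16, 32, 6]
ys[-1] = ys[0]-ys[3] = 8-5 = 3 → [8, 8, 2, 5, 4, 9, 16, 32, 3]
sum = 87

87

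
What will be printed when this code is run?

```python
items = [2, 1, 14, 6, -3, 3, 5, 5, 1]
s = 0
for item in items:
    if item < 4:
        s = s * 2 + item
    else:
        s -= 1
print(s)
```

15

item=2: <4, s = 0*2+2 = 2
item=1: <4, s = 2*2+1 = 5
item=14: not <4, s = 5-1 = 4
item=6: not <4, s = 4-1 = 3
item=-3: <4, s = 3*2+(-3) = 3
item=3: <4, s = 3*2+3 = 9
item=5: not <4, s = 9-1 = 8
item=5: not <4, s = 8-1 = 7
item=1: <4, s = 7*2+1 = 15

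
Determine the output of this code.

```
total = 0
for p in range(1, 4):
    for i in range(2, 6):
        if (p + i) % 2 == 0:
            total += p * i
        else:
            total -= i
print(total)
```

24

p=1,i=2: odd sum, total = 0-2 = -2
p=1,i=3: even sum, total = (-2)+3 = 1
p=1,i=4: odd sum, total = 1-4 = -3
p=1,i=5: even sum, total = (-3)+5 = 2
p=2,i=2: even sum, total = 2+4 = 6
p=2,i=3: odd sum, total = 6-3 = 3
p=2,i=4: even sum, total = 3+8 = 11
p=2,i=5: odd sum, total = 11-5 = 6
p=3,i=2: odd sum, total = 6-2 = 4
p=3,i=3: even sum, total = 4+9 = 13
p=3,i=4: odd sum, total = 13-4 = 9
p=3,i=5: even sum, total = 9+15 = 24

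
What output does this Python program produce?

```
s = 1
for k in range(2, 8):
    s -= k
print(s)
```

k=2: s = 1-2 = -1
k=3: s = (-1)-3 = -4
k=4: s = (-4)-4 = -8
k=5: s = (-8)-5 = -13
k=6: s = (-13)-6 = -19
k=7: s = (-19)-7 = -26

-26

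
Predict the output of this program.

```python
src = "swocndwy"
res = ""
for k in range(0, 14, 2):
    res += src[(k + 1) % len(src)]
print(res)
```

wcdywcd

k=0: add src[1]='w' → 'w'
k=2: add src[3]='c' → 'wc'
k=4: add src[5]='d' → 'wcd'
k=6: add src[7]='y' → 'wcdy'
k=8: add src[1]='w' → 'wcdyw'
k=10: add src[3]='c' → 'wcdywc'
k=12: add src[5]='d' → 'wcdywcd'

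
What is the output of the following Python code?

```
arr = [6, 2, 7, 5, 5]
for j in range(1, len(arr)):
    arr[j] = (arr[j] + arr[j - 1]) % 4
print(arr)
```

j=1: arr[1] = (2+6)%4 = 0 → [6, 0, 7, 5, 5]
j=2: arr[2] = (7+0)%4 = 3 → [6, 0, 3, 5, 5]
j=3: arr[3] = (5+3)%4 = 0 → [6, 0, 3, 0, 5]
j=4: arr[4] = (5+0)%4 = 1 → [6, 0, 3, 0, 1]

[6, 0, 3, 0, 1]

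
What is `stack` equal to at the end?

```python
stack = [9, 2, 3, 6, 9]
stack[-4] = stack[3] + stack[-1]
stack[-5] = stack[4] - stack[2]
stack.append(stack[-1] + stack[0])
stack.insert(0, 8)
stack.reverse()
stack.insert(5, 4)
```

[15, 9, 6, 3, 15, 4, 6, 8]

stack[-4] = stack[3]+stack[-1] = 6+9 = 15 → [9, 15, 3, 6, 9]
stack[-5] = stack[4]-stack[2] = 9-3 = 6 → [6, 15, 3, 6, 9]
append stack[-1]+stack[0] = 9+6 = 15 → [6, 15, 3, 6, 9, 15]
insert 8 at 0 → [8, 6, 15, 3, 6, 9, 15]
reverse → [15, 9, 6, 3, 15, 6, 8]
insert 4 at 5 → [15, 9, 6, 3, 15, 4, 6, 8]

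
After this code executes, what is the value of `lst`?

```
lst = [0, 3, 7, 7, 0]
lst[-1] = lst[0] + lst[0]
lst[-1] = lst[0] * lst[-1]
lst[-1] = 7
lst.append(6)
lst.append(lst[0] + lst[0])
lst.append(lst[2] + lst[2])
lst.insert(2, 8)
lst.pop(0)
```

lst[-1] = lst[0]+lst[0] = 0+0 = 0 → [0, 3, 7, 7, 0]
lst[-1] = lst[0]*lst[-1] = 0*0 = 0 → [0, 3, 7, 7, 0]
lst[-1] = 7 → [0, 3, 7, 7, 7]
append 6 → [0, 3, 7, 7, 7, 6]
append lst[0]+lst[0] = 0+0 = 0 → [0, 3, 7, 7, 7, 6, 0]
append lst[2]+lst[2] = 7+7 = 14 → [0, 3, 7, 7, 7, 6, 0, 14]
insert 8 at 2 → [0, 3, 8, 7, 7, 7, 6, 0, 14]
pop(0) removes 0 → [3, 8, 7, 7, 7, 6, 0, 14]

[3, 8, 7, 7, 7, 6, 0, 14]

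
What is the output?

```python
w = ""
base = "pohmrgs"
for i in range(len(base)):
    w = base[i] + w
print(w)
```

sgrmhop

i=0: prepend 'p' → 'p'
i=1: prepend 'o' → 'op'
i=2: prepend 'h' → 'hop'
i=3: prepend 'm' → 'mhop'
i=4: prepend 'r' → 'rmhop'
i=5: prepend 'g' → 'grmhop'
i=6: prepend 's' → 'sgrmhop'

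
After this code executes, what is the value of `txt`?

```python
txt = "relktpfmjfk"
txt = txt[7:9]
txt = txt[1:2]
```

'j'

slice [7:9] → 'mj'
slice [1:2] → 'j'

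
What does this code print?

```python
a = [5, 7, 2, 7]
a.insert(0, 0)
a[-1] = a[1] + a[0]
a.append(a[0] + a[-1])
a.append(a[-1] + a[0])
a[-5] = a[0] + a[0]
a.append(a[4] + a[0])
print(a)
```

insert 0 at 0 → [0, 5, 7, 2, 7]
a[-1] = a[1]+a[0] = 5+0 = 5 → [0, 5, 7, 2, 5]
append a[0]+a[-1] = 0+5 = 5 → [0, 5, 7, 2, 5, 5]
append a[-1]+a[0] = 5+0 = 5 → [0, 5, 7, 2, 5, 5, 5]
a[-5] = a[0]+a[0] = 0+0 = 0 → [0, 5, 0, 2, 5, 5, 5]
append a[4]+a[0] = 5+0 = 5 → [0, 5, 0, 2, 5, 5, 5, 5]

[0, 5, 0, 2, 5, 5, 5, 5]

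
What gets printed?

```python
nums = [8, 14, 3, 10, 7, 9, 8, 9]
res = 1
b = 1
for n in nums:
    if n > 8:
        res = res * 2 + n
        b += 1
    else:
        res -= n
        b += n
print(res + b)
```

30

n=8: not >8, res = 1-8 = -7; b=9
n=14: >8, res = (-7)*2+14 = 0; b=10
n=3: not >8, res = 0-3 = -3; b=13
n=10: >8, res = (-3)*2+10 = 4; b=14
n=7: not >8, res = 4-7 = -3; b=21
n=9: >8, res = (-3)*2+9 = 3; b=22
n=8: not >8, res = 3-8 = -5; b=30
n=9: >8, res = (-5)*2+9 = -1; b=31
res+b = (-1)+31 = 30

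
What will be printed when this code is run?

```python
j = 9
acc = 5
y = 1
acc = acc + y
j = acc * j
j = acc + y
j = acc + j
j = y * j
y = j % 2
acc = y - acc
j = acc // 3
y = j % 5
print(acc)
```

acc = 5+1 = 6
j = 6*9 = 54
j = 6+1 = 7
j = 6+7 = 13
j = 1*13 = 13
y = 13%2 = 1
acc = 1-6 = -5
j = (-5)//3 = -2
y = (-2)%5 = 3

-5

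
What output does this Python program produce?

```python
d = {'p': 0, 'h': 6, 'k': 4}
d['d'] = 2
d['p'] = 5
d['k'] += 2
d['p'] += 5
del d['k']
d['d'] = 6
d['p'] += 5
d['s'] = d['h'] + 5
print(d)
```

{'p': 15, 'h': 6, 'd': 6, 's': 11}

d['d'] = 2 → {'p': 0, 'h': 6, 'k': 4, 'd': 2}
d['p'] = 5 → {'p': 5, 'h': 6, 'k': 4, 'd': 2}
d['k'] = 4+2 = 6 → {'p': 5, 'h': 6, 'k': 6, 'd': 2}
d['p'] = 5+5 = 10 → {'p': 10, 'h': 6, 'k': 6, 'd': 2}
del 'k' → {'p': 10, 'h': 6, 'd': 2}
d['d'] = 6 → {'p': 10, 'h': 6, 'd': 6}
d['p'] = 10+5 = 15 → {'p': 15, 'h': 6, 'd': 6}
d['s'] = d['h']+5 = 11 → {'p': 15, 'h': 6, 'd': 6, 's': 11}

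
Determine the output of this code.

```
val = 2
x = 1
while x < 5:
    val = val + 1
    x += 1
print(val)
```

x=1: val = 2+1 = 3
x=2: val = 3+1 = 4
x=3: val = 4+1 = 5
x=4: val = 5+1 = 6

6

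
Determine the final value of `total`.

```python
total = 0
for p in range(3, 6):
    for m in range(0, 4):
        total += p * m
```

p=3,m=0: total = 0+0 = 0
p=3,m=1: total = 0+3 = 3
p=3,m=2: total = 3+6 = 9
p=3,m=3: total = 9+9 = 18
p=4,m=0: total = 18+0 = 18
p=4,m=1: total = 18+4 = 22
p=4,m=2: total = 22+8 = 30
p=4,m=3: total = 30+12 = 42
p=5,m=0: total = 42+0 = 42
p=5,m=1: total = 42+5 = 47
p=5,m=2: total = 47+10 = 57
p=5,m=3: total = 57+15 = 72

72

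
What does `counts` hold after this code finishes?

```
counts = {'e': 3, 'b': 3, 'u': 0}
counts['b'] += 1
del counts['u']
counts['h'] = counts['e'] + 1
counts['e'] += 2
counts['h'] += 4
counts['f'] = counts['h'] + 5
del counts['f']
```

{'e': 5, 'b': 4, 'h': 8}

counts['b'] = 3+1 = 4 → {'e': 3, 'b': 4, 'u': 0}
del 'u' → {'e': 3, 'b': 4}
counts['h'] = counts['e']+1 = 4 → {'e': 3, 'b': 4, 'h': 4}
counts['e'] = 3+2 = 5 → {'e': 5, 'b': 4, 'h': 4}
counts['h'] = 4+4 = 8 → {'e': 5, 'b': 4, 'h': 8}
counts['f'] = counts['h']+5 = 13 → {'e': 5, 'b': 4, 'h': 8, 'f': 13}
del 'f' → {'e': 5, 'b': 4, 'h': 8}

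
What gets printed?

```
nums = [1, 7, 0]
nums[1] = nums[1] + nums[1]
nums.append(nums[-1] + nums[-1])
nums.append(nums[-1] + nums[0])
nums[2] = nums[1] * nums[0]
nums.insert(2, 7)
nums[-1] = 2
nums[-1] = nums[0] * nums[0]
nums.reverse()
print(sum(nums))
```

nums[1] = nums[1]+nums[1] = 7+7 = 14 → [1, 14, 0]
append nums[-1]+nums[-1] = 0+0 = 0 → [1, 14, 0, 0]
append nums[-1]+nums[0] = 0+1 = 1 → [1, 14, 0, 0, 1]
nums[2] = nums[1]*nums[0] = 14*1 = 14 → [1, 14, 14, 0, 1]
insert 7 at 2 → [1, 14, 7, 14, 0, 1]
nums[-1] = 2 → [1, 14, 7, 14, 0, 2]
nums[-1] = nums[0]*nums[0] = 1*1 = 1 → [1, 14, 7, 14, 0, 1]
reverse → [1, 0, 14, 7, 14, 1]
sum = 37

37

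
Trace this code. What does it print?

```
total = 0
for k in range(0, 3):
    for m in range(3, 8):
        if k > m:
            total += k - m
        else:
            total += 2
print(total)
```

30

k=0,m=3: not 0>3, total = 0+2 = 2
k=0,m=4: not 0>4, total = 2+2 = 4
k=0,m=5: not 0>5, total = 4+2 = 6
k=0,m=6: not 0>6, total = 6+2 = 8
k=0,m=7: not 0>7, total = 8+2 = 10
k=1,m=3: not 1>3, total = 10+2 = 12
k=1,m=4: not 1>4, total = 12+2 = 14
k=1,m=5: not 1>5, total = 14+2 = 16
k=1,m=6: not 1>6, total = 16+2 = 18
k=1,m=7: not 1>7, total = 18+2 = 20
k=2,m=3: not 2>3, total = 20+2 = 22
k=2,m=4: not 2>4, total = 22+2 = 24
k=2,m=5: not 2>5, total = 24+2 = 26
k=2,m=6: not 2>6, total = 26+2 = 28
k=2,m=7: not 2>7, total = 28+2 = 30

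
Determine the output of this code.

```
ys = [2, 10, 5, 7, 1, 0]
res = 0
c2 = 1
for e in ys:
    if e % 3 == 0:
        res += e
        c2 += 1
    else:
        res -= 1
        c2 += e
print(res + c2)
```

e=2: not %3==0, res = 0-1 = -1; c2=3
e=10: not %3==0, res = (-1)-1 = -2; c2=13
e=5: not %3==0, res = (-2)-1 = -3; c2=18
e=7: not %3==0, res = (-3)-1 = -4; c2=25
e=1: not %3==0, res = (-4)-1 = -5; c2=26
e=0: %3==0, res = (-5)+0 = -5; c2=27
res+c2 = (-5)+27 = 22

22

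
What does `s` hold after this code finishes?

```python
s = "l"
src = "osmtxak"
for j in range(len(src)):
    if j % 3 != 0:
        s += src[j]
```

j=0: skip
j=1: add 's' → 'ls'
j=2: add 'm' → 'lsm'
j=3: skip
j=4: add 'x' → 'lsmx'
j=5: add 'a' → 'lsmxa'
j=6: skip

'lsmxa'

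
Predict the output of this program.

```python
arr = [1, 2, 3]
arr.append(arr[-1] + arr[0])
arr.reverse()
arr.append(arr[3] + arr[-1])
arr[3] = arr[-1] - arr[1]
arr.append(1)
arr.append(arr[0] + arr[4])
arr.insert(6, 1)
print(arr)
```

[4, 3, 2, -1, 2, 1, 1, 6]

append arr[-1]+arr[0] = 3+1 = 4 → [1, 2, 3, 4]
reverse → [4, 3, 2, 1]
append arr[3]+arr[-1] = 1+1 = 2 → [4, 3, 2, 1, 2]
arr[3] = arr[-1]-arr[1] = 2-3 = -1 → [4, 3, 2, -1, 2]
append 1 → [4, 3, 2, -1, 2, 1]
append arr[0]+arr[4] = 4+2 = 6 → [4, 3, 2, -1, 2, 1, 6]
insert 1 at 6 → [4, 3, 2, -1, 2, 1, 1, 6]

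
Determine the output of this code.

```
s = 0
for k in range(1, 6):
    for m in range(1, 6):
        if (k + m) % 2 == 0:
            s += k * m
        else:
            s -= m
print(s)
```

81

k=1,m=1: even sum, s = 0+1 = 1
k=1,m=2: odd sum, s = 1-2 = -1
k=1,m=3: even sum, s = (-1)+3 = 2
k=1,m=4: odd sum, s = 2-4 = -2
k=1,m=5: even sum, s = (-2)+5 = 3
k=2,m=1: odd sum, s = 3-1 = 2
k=2,m=2: even sum, s = 2+4 = 6
k=2,m=3: odd sum, s = 6-3 = 3
k=2,m=4: even sum, s = 3+8 = 11
k=2,m=5: odd sum, s = 11-5 = 6
k=3,m=1: even sum, s = 6+3 = 9
k=3,m=2: odd sum, s = 9-2 = 7
k=3,m=3: even sum, s = 7+9 = 16
k=3,m=4: odd sum, s = 16-4 = 12
k=3,m=5: even sum, s = 12+15 = 27
k=4,m=1: odd sum, s = 27-1 = 26
k=4,m=2: even sum, s = 26+8 = 34
k=4,m=3: odd sum, s = 34-3 = 31
k=4,m=4: even sum, s = 31+16 = 47
k=4,m=5: odd sum, s = 47-5 = 42
k=5,m=1: even sum, s = 42+5 = 47
k=5,m=2: odd sum, s = 47-2 = 45
k=5,m=3: even sum, s = 45+15 = 60
k=5,m=4: odd sum, s = 60-4 = 56
k=5,m=5: even sum, s = 56+25 = 81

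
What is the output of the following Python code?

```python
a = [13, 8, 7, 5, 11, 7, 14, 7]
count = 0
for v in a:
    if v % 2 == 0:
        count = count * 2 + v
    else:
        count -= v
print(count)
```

-89

v=13: not even, count = 0-13 = -13
v=8: even, count = (-13)*2+8 = -18
v=7: not even, count = (-18)-7 = -25
v=5: not even, count = (-25)-5 = -30
v=11: not even, count = (-30)-11 = -41
v=7: not even, count = (-41)-7 = -48
v=14: even, count = (-48)*2+14 = -82
v=7: not even, count = (-82)-7 = -89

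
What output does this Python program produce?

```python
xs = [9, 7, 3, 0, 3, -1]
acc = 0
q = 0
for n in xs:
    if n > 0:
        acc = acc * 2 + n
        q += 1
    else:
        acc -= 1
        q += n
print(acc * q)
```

n=9: >0, acc = 0*2+9 = 9; q=1
n=7: >0, acc = 9*2+7 = 25; q=2
n=3: >0, acc = 25*2+3 = 53; q=3
n=0: not >0, acc = 53-1 = 52; q=3
n=3: >0, acc = 52*2+3 = 107; q=4
n=-1: not >0, acc = 107-1 = 106; q=3
acc*q = 106*3 = 318

318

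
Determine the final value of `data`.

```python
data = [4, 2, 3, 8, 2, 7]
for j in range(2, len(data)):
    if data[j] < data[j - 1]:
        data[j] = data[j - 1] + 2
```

j=2: 3>=2, unchanged → [4, 2, 3, 8, 2, 7]
j=3: 8>=3, unchanged → [4, 2, 3, 8, 2, 7]
j=4: 2<8, data[4] = 8+2 = 10 → [4, 2, 3, 8, 10, 7]
j=5: 7<10, data[5] = 10+2 = 12 → [4, 2, 3, 8, 10, 12]

[4, 2, 3, 8, 10, 12]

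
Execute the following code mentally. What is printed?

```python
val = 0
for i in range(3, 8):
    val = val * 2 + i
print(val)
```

119

i=3: val = 0*2+3 = 3
i=4: val = 3*2+4 = 10
i=5: val = 10*2+5 = 25
i=6: val = 25*2+6 = 56
i=7: val = 56*2+7 = 119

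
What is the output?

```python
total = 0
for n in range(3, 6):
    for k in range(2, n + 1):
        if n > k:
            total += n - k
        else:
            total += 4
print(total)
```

n=3,k=2: 3>2, total = 0+1 = 1
n=3,k=3: not 3>3, total = 1+4 = 5
n=4,k=2: 4>2, total = 5+2 = 7
n=4,k=3: 4>3, total = 7+1 = 8
n=4,k=4: not 4>4, total = 8+4 = 12
n=5,k=2: 5>2, total = 12+3 = 15
n=5,k=3: 5>3, total = 15+2 = 17
n=5,k=4: 5>4, total = 17+1 = 18
n=5,k=5: not 5>5, total = 18+4 = 22

22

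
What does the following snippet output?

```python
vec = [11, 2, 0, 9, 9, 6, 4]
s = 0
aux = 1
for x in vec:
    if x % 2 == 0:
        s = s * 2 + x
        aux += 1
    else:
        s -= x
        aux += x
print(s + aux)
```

x=11: not even, s = 0-11 = -11; aux=12
x=2: even, s = (-11)*2+2 = -20; aux=13
x=0: even, s = (-20)*2+0 = -40; aux=14
x=9: not even, s = (-40)-9 = -49; aux=23
x=9: not even, s = (-49)-9 = -58; aux=32
x=6: even, s = (-58)*2+6 = -110; aux=33
x=4: even, s = (-110)*2+4 = -216; aux=34
s+aux = (-216)+34 = -182

-182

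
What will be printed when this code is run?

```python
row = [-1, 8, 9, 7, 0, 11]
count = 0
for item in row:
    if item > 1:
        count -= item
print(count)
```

item=-1: not >1
item=8: >1, count = 0-8 = -8
item=9: >1, count = (-8)-9 = -17
item=7: >1, count = (-17)-7 = -24
item=0: not >1
item=11: >1, count = (-24)-11 = -35

-35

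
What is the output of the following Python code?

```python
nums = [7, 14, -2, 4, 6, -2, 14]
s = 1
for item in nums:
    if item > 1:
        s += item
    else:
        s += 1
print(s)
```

48

item=7: >1, s = 1+7 = 8
item=14: >1, s = 8+14 = 22
item=-2: not >1, s = 22+1 = 23
item=4: >1, s = 23+4 = 27
item=6: >1, s = 27+6 = 33
item=-2: not >1, s = 33+1 = 34
item=14: >1, s = 34+14 = 48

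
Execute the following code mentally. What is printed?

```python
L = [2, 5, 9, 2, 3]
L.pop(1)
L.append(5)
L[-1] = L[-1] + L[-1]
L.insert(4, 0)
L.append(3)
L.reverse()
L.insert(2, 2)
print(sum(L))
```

pop(1) removes 5 → [2, 9, 2, 3]
append 5 → [2, 9, 2, 3, 5]
L[-1] = L[-1]+L[-1] = 5+5 = 10 → [2, 9, 2, 3, 10]
insert 0 at 4 → [2, 9, 2, 3, 0, 10]
append 3 → [2, 9, 2, 3, 0, 10, 3]
reverse → [3, 10, 0, 3, 2, 9, 2]
insert 2 at 2 → [3, 10, 2, 0, 3, 2, 9, 2]
sum = 31

31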